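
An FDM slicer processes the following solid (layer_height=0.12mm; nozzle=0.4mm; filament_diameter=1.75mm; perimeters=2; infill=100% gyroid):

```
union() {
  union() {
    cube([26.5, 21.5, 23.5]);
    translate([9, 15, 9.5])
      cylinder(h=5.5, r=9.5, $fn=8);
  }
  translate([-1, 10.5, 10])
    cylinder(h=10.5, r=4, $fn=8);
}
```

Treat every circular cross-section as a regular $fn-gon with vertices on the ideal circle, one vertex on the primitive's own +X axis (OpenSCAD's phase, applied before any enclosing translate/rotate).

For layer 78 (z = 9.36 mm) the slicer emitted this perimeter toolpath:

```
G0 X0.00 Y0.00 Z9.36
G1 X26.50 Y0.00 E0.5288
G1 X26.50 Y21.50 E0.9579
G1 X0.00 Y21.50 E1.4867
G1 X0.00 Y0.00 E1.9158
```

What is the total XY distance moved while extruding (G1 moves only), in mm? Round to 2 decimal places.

96.00 mm

Sum the Euclidean lengths of each G1 segment: total = 96.00 mm.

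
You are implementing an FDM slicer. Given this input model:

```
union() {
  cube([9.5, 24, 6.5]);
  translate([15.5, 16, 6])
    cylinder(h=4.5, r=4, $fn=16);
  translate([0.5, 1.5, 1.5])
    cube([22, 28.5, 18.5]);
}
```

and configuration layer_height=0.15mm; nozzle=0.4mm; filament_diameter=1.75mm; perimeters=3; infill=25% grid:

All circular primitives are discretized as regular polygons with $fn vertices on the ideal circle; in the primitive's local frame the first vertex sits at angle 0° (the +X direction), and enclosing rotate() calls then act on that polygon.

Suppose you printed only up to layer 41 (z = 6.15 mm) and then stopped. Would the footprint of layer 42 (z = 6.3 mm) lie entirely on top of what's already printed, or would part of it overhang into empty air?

entirely on top

Compare the two slices. At z = 6.15: the cube is present — its section is the full 9.5×24 rectangle (area 228.00 mm²); the r=4 cylinder at (15.5, 16) contributes a regular 16-gon of circumradius 4 (area = (16/2)·4.000²·sin(360°/16) = 48.98 mm²); the 22×28.5 cube at (0.5, 1.5) contributes its full rectangle (area 627.00 mm²); Combining (union): the regions partially overlap — summed areas 903.98 mm² minus the doubly-counted overlap 251.48 mm² gives 652.50 mm² — area = 652.50 mm². At z = 6.3: the cube is present — its section is the full 9.5×24 rectangle (area 228.00 mm²); the r=4 cylinder at (15.5, 16) contributes a regular 16-gon of circumradius 4 (area = (16/2)·4.000²·sin(360°/16) = 48.98 mm²); the 22×28.5 cube at (0.5, 1.5) contributes its full rectangle (area 627.00 mm²); Merging all regions: the regions partially overlap — summed areas 903.98 mm² minus the doubly-counted overlap 251.48 mm² gives 652.50 mm² — area = 652.50 mm². Checking containment: the cross-section at z = 6.3 is a subset of the cross-section at z = 6.15.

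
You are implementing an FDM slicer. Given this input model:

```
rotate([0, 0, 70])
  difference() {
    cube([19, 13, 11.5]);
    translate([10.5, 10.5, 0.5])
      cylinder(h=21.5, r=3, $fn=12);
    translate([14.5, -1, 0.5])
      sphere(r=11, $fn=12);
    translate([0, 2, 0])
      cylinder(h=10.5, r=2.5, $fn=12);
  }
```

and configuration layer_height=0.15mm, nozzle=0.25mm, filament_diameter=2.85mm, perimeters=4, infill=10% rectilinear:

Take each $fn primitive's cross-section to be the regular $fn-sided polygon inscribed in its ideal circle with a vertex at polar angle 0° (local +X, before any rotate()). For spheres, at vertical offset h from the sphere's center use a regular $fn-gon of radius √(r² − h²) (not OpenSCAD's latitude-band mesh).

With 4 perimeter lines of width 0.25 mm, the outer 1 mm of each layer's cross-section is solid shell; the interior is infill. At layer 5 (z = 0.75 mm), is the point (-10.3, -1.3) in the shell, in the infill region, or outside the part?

At z = 0.75 mm: the cube (footprint 19×13) is included at this height; the r=3 cylinder at (10.5, 10.5) gives a regular 12-gon of circumradius 3 (constant along its height); the sphere at (14.5, -1): section is a regular 12-gon, circumradius = √(r²−h²) = √(11²−0.25²) = 10.997; the r=2.5 cylinder at (0, 2) contributes a regular 12-gon of circumradius 2.5; Subtracting the remaining from the first: starting from the 19×13 cube, the r=3 cylinder at (10.5, 10.5) partially overlaps it — only the 26.09 mm² overlap (of its 27.00 mm²) is removed, clipping the outline; the r=11 sphere at (14.5, -1) partially overlaps it — only the 117.17 mm² overlap (of its 362.81 mm²) is removed, clipping the outline; the r=2.5 cylinder at (0, 2) partially overlaps it — only the 8.95 mm² overlap (of its 18.75 mm²) is removed, clipping the outline — 2 connected regions; (rotated 70° about Z; rotation is an isometry so areas/perimeters/island counts are preserved). Overall, the cross-section has 2 separate islands. Undo the 70° rotation: the query point maps to (-4.744, 9.234) in the un-rotated model frame. The nearest boundary edge runs (0.00, 4.50)→(0.00, 13.00); distance from the point to it = 4.74 mm. The point is not inside any of the regions above, so it lies outside the cross-section (4.74 mm from the nearest boundary).

outside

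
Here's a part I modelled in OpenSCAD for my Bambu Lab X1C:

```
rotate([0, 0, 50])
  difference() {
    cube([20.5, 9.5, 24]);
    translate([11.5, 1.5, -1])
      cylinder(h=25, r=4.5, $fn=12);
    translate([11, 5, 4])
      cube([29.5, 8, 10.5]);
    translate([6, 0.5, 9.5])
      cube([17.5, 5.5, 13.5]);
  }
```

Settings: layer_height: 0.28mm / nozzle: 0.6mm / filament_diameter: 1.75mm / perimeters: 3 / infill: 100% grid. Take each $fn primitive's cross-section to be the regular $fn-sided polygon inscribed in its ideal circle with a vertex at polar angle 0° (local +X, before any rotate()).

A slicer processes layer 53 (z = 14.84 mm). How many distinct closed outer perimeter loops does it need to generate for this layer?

At z = 14.84 mm: the 20.5×9.5 cube contributes its full rectangle; the r=4.5 cylinder at (11.5, 1.5) gives a regular 12-gon of circumradius 4.5 (constant along its height); the cube at (11, 5) does not reach this height (z outside [4, 14.5]); the 17.5×5.5 cube at (6, 0.5) contributes its full rectangle; After the difference (first − rest): starting from the 20.5×9.5 cube, the r=4.5 cylinder at (11.5, 1.5) partially overlaps it — only the 43.27 mm² overlap (of its 60.75 mm²) is removed, clipping the outline; the 17.5×5.5 cube at (6, 0.5) partially overlaps it — only the 40.64 mm² overlap (of its 96.25 mm²) is removed, clipping the outline — 2 connected regions; (rotated 50° about Z; rotation is an isometry so areas/perimeters/island counts are preserved). The result has 2 disconnected regions.

2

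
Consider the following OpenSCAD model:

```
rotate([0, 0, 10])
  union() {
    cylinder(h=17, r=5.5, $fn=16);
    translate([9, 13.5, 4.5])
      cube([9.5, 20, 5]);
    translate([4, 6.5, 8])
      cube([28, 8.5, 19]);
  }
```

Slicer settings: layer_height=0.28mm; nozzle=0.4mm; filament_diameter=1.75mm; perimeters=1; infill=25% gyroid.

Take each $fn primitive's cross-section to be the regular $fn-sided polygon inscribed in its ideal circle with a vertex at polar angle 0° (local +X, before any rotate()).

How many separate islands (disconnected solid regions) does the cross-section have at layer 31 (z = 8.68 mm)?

At z = 8.68 mm: the r=5.5 cylinder gives a regular 16-gon of circumradius 5.5 (constant along its height); the cube at (9, 13.5) (footprint 9.5×20) is included at this height; the 28×8.5 cube at (4, 6.5) contributes its full rectangle; Combining (union): the regions partially overlap (shared area 14.25 mm²), so overlapping operands fuse into one piece — 2 connected regions; (rotated 10° about Z; rotation is an isometry so areas/perimeters/island counts are preserved). Overall, the cross-section has 2 separate islands. Island count = 2.

2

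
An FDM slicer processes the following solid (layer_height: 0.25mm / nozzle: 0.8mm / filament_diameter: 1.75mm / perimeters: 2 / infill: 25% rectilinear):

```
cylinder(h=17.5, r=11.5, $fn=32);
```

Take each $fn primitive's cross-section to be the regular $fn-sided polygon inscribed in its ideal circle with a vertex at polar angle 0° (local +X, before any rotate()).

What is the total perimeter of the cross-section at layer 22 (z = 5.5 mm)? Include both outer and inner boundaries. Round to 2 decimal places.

At z = 5.5 mm: the r=11.5 cylinder gives a regular 32-gon of circumradius 11.5 (constant along its height) (perimeter = 2·32·11.500·sin(180°/32) = 72.14 mm). Overall, the cross-section is a single solid region. Total boundary length (outer) = 72.14 mm.

72.14 mm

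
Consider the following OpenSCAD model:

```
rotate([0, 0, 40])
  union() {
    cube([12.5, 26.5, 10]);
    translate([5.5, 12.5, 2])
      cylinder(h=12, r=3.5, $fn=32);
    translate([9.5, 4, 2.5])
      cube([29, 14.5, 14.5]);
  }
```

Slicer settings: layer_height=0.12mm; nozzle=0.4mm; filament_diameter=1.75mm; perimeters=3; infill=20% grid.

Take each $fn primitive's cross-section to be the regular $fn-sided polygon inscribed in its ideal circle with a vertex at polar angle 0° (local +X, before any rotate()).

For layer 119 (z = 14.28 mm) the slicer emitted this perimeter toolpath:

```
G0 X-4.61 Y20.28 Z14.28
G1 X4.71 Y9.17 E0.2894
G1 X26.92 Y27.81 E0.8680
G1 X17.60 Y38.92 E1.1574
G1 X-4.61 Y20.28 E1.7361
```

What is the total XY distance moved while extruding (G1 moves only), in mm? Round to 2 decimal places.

86.99 mm

Sum the Euclidean lengths of each G1 segment: total = 86.99 mm.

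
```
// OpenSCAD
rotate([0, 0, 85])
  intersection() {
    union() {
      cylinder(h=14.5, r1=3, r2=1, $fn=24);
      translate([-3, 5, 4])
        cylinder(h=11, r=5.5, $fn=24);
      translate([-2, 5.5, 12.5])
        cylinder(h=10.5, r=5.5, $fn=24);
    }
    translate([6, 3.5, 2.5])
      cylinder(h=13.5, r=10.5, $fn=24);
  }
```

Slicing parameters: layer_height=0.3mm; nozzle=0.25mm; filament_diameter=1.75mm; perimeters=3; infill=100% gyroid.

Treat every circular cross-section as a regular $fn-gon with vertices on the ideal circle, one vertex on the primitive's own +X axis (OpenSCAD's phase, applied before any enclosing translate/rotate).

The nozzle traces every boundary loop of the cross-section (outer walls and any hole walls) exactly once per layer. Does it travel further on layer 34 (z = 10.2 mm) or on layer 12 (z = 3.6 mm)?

layer 34 (z = 10.2 mm)

Layer 34 (z = 10.2): the cone (r1=3→r2=1) has section circumradius 1.593 here — a regular 24-gon (perimeter = 2·24·1.593·sin(180°/24) = 9.98 mm); the r=5.5 cylinder at (-3, 5) contributes a regular 24-gon of circumradius 5.5 (perimeter = 2·24·5.500·sin(180°/24) = 34.46 mm); the cylinder at (-2, 5.5) is not intersected at this z (z outside [12.5, 23]); Combining (union): the regions partially overlap (shared area 2.59 mm²), so the edge portions inside another operand are dropped and the merged outline is re-measured after clipping — boundary = 37.57 mm; the cylinder at (6, 3.5): section is a regular 24-gon, circumradius r=10.5 (perimeter = 2·24·10.500·sin(180°/24) = 65.79 mm); Taking the intersection: the r=10.5 cylinder at (6, 3.5) partially overlaps the result so far; clipping to the common part keeps 61.19 mm² — boundary = 31.38 mm; (rotated 85° about Z; rotation is an isometry so areas/perimeters/island counts are preserved). So its perimeter = 31.38 mm. Layer 12 (z = 3.6): the cone (r1=3→r2=1) has section circumradius 2.503 here — a regular 24-gon (perimeter = 2·24·2.503·sin(180°/24) = 15.68 mm); the cylinder at (-3, 5) is not intersected at this z (z outside [4, 15]); the cylinder at (-2, 5.5) is absent (z outside [12.5, 23]); Combining (union): only the cone is present, so the union is just that shape — boundary = 15.68 mm; the r=10.5 cylinder at (6, 3.5) gives a regular 24-gon of circumradius 10.5 (constant along its height) (perimeter = 2·24·10.500·sin(180°/24) = 65.79 mm); Taking the intersection: that combined region lies inside the r=10.5 cylinder at (6, 3.5), so it is kept whole — boundary = 15.68 mm; (whole slice rotated 85° about Z — lengths, areas and connectivity unchanged). So its perimeter = 15.68 mm. Layer 34 is larger (31.38 vs 15.68 mm).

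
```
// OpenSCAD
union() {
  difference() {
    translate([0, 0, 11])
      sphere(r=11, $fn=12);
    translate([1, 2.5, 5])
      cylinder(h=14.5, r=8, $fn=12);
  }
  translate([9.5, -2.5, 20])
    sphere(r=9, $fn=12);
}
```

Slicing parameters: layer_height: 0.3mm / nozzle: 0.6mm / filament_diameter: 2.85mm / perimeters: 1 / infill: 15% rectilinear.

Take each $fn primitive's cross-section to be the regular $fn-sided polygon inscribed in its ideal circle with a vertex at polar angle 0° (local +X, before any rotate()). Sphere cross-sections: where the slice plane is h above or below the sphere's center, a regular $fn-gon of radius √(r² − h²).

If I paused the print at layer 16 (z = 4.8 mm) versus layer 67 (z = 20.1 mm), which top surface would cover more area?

Layer 16 (z = 4.8): the r=11 sphere contributes a regular 12-gon of circumradius √(11²−6.2²) = 9.086 (area = (12/2)·9.086²·sin(360°/12) = 247.68 mm²); the cylinder at (1, 2.5) does not reach this height (z outside [5, 19.5]); Subtracting the remaining from the first: none of the subtracted shapes is present at this height, so the r=11 sphere is unchanged — area = 247.68 mm²; the sphere at (9.5, -2.5) does not reach this height (|z−center|=15.200 > r=9); Combining (union): only that combined region is present, so the union is just that shape — area = 247.68 mm². So its area = 247.68 mm². Layer 67 (z = 20.1): the r=11 sphere contributes a regular 12-gon of circumradius √(11²−9.1²) = 6.180 (area = (12/2)·6.180²·sin(360°/12) = 114.57 mm²); the cylinder at (1, 2.5) does not reach this height (z outside [5, 19.5]); Subtracting the remaining from the first: none of the subtracted shapes is present at this height, so the r=11 sphere is unchanged — area = 114.57 mm²; the r=9 sphere at (9.5, -2.5) contributes a regular 12-gon of circumradius √(9²−0.1²) = 8.999 (area = (12/2)·8.999²·sin(360°/12) = 242.97 mm²); Merging all regions: the regions partially overlap — summed areas 357.54 mm² minus the doubly-counted overlap 37.29 mm² gives 320.25 mm² — area = 320.25 mm². So its area = 320.25 mm². Layer 67 is larger (320.25 vs 247.68 mm²).

layer 67 (z = 20.1 mm)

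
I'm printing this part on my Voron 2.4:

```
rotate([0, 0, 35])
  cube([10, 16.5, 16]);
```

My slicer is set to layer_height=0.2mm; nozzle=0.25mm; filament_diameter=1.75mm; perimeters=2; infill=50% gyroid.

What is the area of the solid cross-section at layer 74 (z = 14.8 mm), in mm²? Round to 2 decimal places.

165.00 mm²

At z = 14.8 mm: the cube is present — its section is the full 10×16.5 rectangle (area 165.00 mm²); (rotated 35° about Z; rotation is an isometry so areas/perimeters/island counts are preserved). Overall, the cross-section is a single solid region. Net area = 165.00 mm².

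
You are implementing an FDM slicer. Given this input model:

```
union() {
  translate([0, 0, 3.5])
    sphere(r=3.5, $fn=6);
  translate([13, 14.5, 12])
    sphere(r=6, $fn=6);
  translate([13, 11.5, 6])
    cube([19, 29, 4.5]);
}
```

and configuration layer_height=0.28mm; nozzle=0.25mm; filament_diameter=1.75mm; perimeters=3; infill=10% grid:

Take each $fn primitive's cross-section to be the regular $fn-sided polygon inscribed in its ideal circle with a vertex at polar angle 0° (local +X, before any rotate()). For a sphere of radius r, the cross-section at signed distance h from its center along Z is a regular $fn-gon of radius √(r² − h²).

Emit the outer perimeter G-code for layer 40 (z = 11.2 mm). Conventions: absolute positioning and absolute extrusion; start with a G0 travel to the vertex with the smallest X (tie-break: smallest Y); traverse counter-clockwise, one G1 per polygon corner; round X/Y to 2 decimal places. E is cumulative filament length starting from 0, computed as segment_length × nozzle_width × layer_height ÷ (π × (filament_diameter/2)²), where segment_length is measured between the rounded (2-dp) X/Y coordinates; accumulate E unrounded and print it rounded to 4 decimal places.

G0 X7.05 Y14.50 Z11.20
G1 X10.03 Y9.35 E0.1732
G1 X15.97 Y9.35 E0.3460
G1 X18.95 Y14.50 E0.5192
G1 X15.97 Y19.65 E0.6924
G1 X10.03 Y19.65 E0.8652
G1 X7.05 Y14.50 E1.0384

At z = 11.2 mm: the sphere is not intersected at this z (|z−center|=7.700 > r=3.5); the r=6 sphere at (13, 14.5) slices to a regular 6-gon of circumradius 5.946 (√(r²−h²) with h=0.8 from center); the cube at (13, 11.5) does not reach this height (z outside [6, 10.5]); Taking the union: only the r=6 sphere at (13, 14.5) is present, so the union is just that shape — 1 connected region. The outline is a single polygon with 6 vertices. Extrusion per mm of travel: 0.25 × 0.28 / (π × 0.875²) = 0.029103. Accumulating E over each segment gives final E = 1.0384.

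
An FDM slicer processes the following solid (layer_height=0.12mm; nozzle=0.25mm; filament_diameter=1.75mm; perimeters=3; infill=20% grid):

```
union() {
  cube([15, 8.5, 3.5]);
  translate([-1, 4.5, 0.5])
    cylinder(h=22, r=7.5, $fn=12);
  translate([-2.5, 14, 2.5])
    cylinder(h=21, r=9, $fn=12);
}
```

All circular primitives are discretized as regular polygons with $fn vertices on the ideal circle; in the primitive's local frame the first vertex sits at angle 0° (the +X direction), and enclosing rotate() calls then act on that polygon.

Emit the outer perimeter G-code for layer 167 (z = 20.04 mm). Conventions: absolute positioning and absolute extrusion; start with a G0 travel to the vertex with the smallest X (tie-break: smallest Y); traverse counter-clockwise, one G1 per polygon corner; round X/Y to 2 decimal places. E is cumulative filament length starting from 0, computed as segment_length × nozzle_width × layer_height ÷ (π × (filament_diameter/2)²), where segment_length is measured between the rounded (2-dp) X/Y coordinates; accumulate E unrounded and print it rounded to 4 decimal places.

At z = 20.04 mm: the cube is not intersected at this z (z outside [0, 3.5]); the cylinder at (-1, 4.5): section is a regular 12-gon, circumradius r=7.5; the cylinder at (-2.5, 14): section is a regular 12-gon, circumradius r=9; Combining (union): the regions partially overlap (shared area 58.42 mm²), so overlapping operands fuse into one piece — 1 connected region. The outline is a single polygon with 19 vertices. Extrusion per mm of travel: 0.25 × 0.12 / (π × 0.875²) = 0.012473. Accumulating E over each segment gives final E = 0.9021.

G0 X-11.50 Y14.00 Z20.04
G1 X-10.29 Y9.50 E0.0581
G1 X-7.82 Y7.03 E0.1017
G1 X-8.50 Y4.50 E0.1344
G1 X-7.50 Y0.75 E0.1828
G1 X-4.75 Y-2.00 E0.2313
G1 X-1.00 Y-3.00 E0.2797
G1 X2.75 Y-2.00 E0.3281
G1 X5.50 Y0.75 E0.3766
G1 X6.50 Y4.50 E0.4250
G1 X5.50 Y8.25 E0.4734
G1 X4.77 Y8.98 E0.4863
G1 X5.29 Y9.50 E0.4955
G1 X6.50 Y14.00 E0.5536
G1 X5.29 Y18.50 E0.6117
G1 X2.00 Y21.79 E0.6697
G1 X-2.50 Y23.00 E0.7279
G1 X-7.00 Y21.79 E0.7860
G1 X-10.29 Y18.50 E0.8440
G1 X-11.50 Y14.00 E0.9021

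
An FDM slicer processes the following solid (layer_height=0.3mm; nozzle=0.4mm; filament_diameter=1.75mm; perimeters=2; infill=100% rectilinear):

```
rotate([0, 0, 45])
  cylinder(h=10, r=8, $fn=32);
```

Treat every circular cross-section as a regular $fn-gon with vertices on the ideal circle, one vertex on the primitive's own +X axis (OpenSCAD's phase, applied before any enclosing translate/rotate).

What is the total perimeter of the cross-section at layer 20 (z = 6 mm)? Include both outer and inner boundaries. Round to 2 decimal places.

50.18 mm

At z = 6 mm: the cylinder: section is a regular 32-gon, circumradius r=8 (perimeter = 2·32·8.000·sin(180°/32) = 50.18 mm); (whole slice rotated 45° about Z — lengths, areas and connectivity unchanged). Overall, the cross-section is a single solid region. Total boundary length (outer) = 50.18 mm.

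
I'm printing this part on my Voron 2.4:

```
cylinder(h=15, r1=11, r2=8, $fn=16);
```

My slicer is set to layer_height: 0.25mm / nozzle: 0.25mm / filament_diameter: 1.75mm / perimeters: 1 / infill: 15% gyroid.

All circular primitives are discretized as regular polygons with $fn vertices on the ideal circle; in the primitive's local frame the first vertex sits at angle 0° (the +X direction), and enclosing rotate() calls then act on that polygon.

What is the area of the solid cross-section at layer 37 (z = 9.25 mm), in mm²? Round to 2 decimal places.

At z = 9.25 mm: the cone: at t=0.617 of its height the radius interpolates to r₁+(r₂−r₁)t = 9.150, giving a regular 16-gon of that circumradius (area = (16/2)·9.150²·sin(360°/16) = 256.31 mm²). Overall, the cross-section is a single solid region. Net area = 256.31 mm².

256.31 mm²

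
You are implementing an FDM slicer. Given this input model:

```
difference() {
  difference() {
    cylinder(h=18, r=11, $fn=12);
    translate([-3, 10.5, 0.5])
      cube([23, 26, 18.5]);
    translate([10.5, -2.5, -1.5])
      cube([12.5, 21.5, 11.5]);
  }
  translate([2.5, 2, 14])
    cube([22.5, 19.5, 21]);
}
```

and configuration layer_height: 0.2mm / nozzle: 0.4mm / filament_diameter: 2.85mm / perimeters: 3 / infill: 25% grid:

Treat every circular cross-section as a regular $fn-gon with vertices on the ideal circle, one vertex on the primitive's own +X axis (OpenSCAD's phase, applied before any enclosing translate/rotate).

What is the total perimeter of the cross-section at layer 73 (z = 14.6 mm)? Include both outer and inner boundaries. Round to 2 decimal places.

72.07 mm

At z = 14.6 mm: the r=11 cylinder gives a regular 12-gon of circumradius 11 (constant along its height) (perimeter = 2·12·11.000·sin(180°/12) = 68.33 mm); the cube at (-3, 10.5) is present — its section is the full 23×26 rectangle (perimeter 98.00 mm); the cube at (10.5, -2.5) is not intersected at this z (z outside [-1.5, 10]); After the difference (first − rest): starting from the r=11 cylinder, the 23×26 cube at (-3, 10.5) partially overlaps it — only the 0.93 mm² overlap (of its 598.00 mm²) is removed, clipping the outline — boundary = 68.20 mm; the cube at (2.5, 2) is present — its section is the full 22.5×19.5 rectangle (perimeter 84.00 mm); Taking the first minus the rest: starting from that combined region, the 22.5×19.5 cube at (2.5, 2) partially overlaps it — only the 47.62 mm² overlap (of its 438.75 mm²) is removed, clipping the outline — boundary = 72.07 mm. Overall, the cross-section is a single solid region. Total boundary length (outer) = 72.07 mm.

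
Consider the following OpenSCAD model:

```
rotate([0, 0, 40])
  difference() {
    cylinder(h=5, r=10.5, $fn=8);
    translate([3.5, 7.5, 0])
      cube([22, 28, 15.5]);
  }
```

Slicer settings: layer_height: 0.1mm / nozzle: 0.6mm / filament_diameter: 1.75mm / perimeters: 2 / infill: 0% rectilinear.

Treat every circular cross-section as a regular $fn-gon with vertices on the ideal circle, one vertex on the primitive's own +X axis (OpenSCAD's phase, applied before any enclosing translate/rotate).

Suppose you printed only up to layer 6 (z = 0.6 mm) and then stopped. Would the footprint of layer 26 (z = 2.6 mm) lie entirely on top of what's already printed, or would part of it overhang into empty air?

entirely on top

Compare the two slices. At z = 0.6: the r=10.5 cylinder contributes a regular 8-gon of circumradius 10.5 (area = (8/2)·10.500²·sin(360°/8) = 311.83 mm²); the 22×28 cube at (3.5, 7.5) contributes its full rectangle (area 616.00 mm²); Taking the first minus the rest: starting from the r=10.5 cylinder (311.83 mm²), the 22×28 cube at (3.5, 7.5) partially overlaps it — only the 2.90 mm² overlap (of its 616.00 mm²) is removed, clipping the outline — area = 308.93 mm²; (rotated 40° about Z; rotation is an isometry so areas/perimeters/island counts are preserved). At z = 2.6: the cylinder: section is a regular 8-gon, circumradius r=10.5 (area = (8/2)·10.500²·sin(360°/8) = 311.83 mm²); the cube at (3.5, 7.5) (footprint 22×28) is included at this height (area 616.00 mm²); Taking the first minus the rest: starting from the r=10.5 cylinder (311.83 mm²), the 22×28 cube at (3.5, 7.5) partially overlaps it — only the 2.90 mm² overlap (of its 616.00 mm²) is removed, clipping the outline — area = 308.93 mm²; (whole slice rotated 40° about Z — lengths, areas and connectivity unchanged). Checking containment: the cross-section at z = 2.6 is a subset of the cross-section at z = 0.6.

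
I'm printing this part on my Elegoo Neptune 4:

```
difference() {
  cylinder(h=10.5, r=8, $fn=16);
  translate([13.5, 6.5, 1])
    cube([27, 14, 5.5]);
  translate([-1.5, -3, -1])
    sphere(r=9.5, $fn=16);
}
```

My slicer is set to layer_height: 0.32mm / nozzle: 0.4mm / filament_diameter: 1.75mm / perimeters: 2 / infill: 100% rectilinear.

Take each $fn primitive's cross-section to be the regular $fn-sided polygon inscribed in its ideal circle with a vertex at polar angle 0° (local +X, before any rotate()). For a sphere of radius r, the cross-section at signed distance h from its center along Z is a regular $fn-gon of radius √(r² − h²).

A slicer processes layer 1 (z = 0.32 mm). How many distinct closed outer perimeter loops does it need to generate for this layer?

At z = 0.32 mm: the r=8 cylinder contributes a regular 16-gon of circumradius 8; the cube at (13.5, 6.5) is absent (z outside [1, 6.5]); the sphere at (-1.5, -3): section is a regular 16-gon, circumradius = √(r²−h²) = √(9.5²−1.32²) = 9.408; Subtracting the remaining from the first: starting from the r=8 cylinder, the r=9.5 sphere at (-1.5, -3) partially overlaps it — only the 171.05 mm² overlap (of its 270.96 mm²) is removed, clipping the outline — 1 connected region. The result has 1 disconnected region.

1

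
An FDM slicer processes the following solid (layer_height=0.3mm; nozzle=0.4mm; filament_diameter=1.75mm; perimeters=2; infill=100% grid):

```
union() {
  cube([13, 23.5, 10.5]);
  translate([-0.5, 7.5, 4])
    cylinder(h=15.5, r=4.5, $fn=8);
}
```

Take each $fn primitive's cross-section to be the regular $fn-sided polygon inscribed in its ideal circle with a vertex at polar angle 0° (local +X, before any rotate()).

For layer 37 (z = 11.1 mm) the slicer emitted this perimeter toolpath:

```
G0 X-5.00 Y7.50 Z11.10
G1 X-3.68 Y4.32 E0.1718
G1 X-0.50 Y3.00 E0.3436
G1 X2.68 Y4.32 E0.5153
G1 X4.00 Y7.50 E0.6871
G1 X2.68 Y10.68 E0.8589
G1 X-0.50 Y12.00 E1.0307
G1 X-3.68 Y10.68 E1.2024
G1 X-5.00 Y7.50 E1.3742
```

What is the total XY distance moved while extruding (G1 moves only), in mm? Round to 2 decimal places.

27.54 mm

Sum the Euclidean lengths of each G1 segment: total = 27.54 mm.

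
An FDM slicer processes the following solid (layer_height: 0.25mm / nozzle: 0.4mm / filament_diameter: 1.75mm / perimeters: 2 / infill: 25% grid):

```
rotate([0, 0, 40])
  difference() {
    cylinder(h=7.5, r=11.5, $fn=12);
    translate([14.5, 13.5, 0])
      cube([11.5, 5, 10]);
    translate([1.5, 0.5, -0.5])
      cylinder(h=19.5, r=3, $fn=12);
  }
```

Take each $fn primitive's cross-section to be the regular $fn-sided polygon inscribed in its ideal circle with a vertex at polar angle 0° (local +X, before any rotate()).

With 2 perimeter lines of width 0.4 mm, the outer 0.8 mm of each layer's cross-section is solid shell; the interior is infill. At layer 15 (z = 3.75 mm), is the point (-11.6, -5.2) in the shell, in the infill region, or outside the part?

At z = 3.75 mm: the r=11.5 cylinder contributes a regular 12-gon of circumradius 11.5; the cube at (14.5, 13.5) is present — its section is the full 11.5×5 rectangle; the r=3 cylinder at (1.5, 0.5) gives a regular 12-gon of circumradius 3 (constant along its height); After the difference (first − rest): starting from the r=11.5 cylinder, the 11.5×5 cube at (14.5, 13.5) misses the remaining region (no effect); the r=3 cylinder at (1.5, 0.5) lies wholly inside it (removes its full 27.00 mm² and its 18.63 mm outline becomes a hole wall) — 1 connected region with 1 hole; (rotated 40° about Z; rotation is an isometry so areas/perimeters/island counts are preserved). Overall, the cross-section is one region with 1 hole. Undo the 40° rotation: the query point maps to (-12.229, 3.473) in the un-rotated model frame. The nearest boundary edge runs (-11.50, 0.00)→(-9.96, 5.75); distance from the point to it = 1.60 mm. The point is not inside any of the regions above, so it lies outside the cross-section (1.60 mm from the nearest boundary).

outside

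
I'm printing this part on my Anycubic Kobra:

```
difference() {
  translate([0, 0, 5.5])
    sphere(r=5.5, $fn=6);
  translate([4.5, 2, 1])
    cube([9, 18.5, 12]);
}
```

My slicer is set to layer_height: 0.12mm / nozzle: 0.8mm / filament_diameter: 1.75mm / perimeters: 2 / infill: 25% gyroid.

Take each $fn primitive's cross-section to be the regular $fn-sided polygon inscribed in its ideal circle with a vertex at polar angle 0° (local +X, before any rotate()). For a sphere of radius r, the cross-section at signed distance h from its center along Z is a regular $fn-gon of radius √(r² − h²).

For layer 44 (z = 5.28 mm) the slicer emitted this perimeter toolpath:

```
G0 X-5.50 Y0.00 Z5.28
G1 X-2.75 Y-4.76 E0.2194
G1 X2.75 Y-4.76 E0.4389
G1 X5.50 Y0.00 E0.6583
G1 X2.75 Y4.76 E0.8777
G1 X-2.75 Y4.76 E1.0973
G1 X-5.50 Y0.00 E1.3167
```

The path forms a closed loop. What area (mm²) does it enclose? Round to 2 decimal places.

Apply the shoelace formula to the sequence of (X, Y) vertices; enclosed area = 78.54 mm².

78.54 mm²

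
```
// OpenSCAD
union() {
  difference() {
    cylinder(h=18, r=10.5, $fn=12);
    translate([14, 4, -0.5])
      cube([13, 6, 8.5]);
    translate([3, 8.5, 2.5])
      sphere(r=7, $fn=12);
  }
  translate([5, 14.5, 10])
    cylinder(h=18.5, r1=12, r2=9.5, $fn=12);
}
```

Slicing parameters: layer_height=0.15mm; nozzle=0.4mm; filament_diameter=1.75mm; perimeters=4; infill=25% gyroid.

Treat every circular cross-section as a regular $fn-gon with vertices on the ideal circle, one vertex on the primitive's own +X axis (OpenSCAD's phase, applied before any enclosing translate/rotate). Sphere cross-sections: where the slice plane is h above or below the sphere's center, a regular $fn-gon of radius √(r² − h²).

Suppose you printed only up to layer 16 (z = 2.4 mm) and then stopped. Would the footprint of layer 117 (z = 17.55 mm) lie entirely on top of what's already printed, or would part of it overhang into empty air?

part overhangs

Compare the two slices. At z = 2.4: the r=10.5 cylinder gives a regular 12-gon of circumradius 10.5 (constant along its height) (area = (12/2)·10.500²·sin(360°/12) = 330.75 mm²); the cube at (14, 4) (footprint 13×6) is included at this height (area 78.00 mm²); the sphere at (3, 8.5): section is a regular 12-gon, circumradius = √(r²−h²) = √(7²−0.1²) = 6.999 (area = (12/2)·6.999²·sin(360°/12) = 146.97 mm²); Subtracting the remaining from the first: starting from the r=10.5 cylinder (330.75 mm²), the 13×6 cube at (14, 4) misses the remaining region (no effect); the r=7 sphere at (3, 8.5) partially overlaps it — only the 79.39 mm² overlap (of its 146.97 mm²) is removed, clipping the outline — area = 251.36 mm²; the cone at (5, 14.5) is not intersected at this z (z outside [10, 28.5]); Combining (union): only the result so far is present, so the union is just that shape — area = 251.36 mm². At z = 17.55: the r=10.5 cylinder contributes a regular 12-gon of circumradius 10.5 (area = (12/2)·10.500²·sin(360°/12) = 330.75 mm²); the cube at (14, 4) is not intersected at this z (z outside [-0.5, 8]); the sphere at (3, 8.5) is not intersected at this z (|z−center|=15.050 > r=7); Subtracting the remaining from the first: none of the subtracted shapes is present at this height, so the r=10.5 cylinder is unchanged — area = 330.75 mm²; the cone at (5, 14.5) (r1=12→r2=9.5) has section circumradius 10.980 here — a regular 12-gon (area = (12/2)·10.980²·sin(360°/12) = 361.66 mm²); Merging all regions: the regions partially overlap — summed areas 692.41 mm² minus the doubly-counted overlap 55.52 mm² gives 636.89 mm² — area = 636.89 mm². Checking containment: at z = 17.55 the cross-section extends beyond the z = 2.4 cross-section by about 385.53 mm².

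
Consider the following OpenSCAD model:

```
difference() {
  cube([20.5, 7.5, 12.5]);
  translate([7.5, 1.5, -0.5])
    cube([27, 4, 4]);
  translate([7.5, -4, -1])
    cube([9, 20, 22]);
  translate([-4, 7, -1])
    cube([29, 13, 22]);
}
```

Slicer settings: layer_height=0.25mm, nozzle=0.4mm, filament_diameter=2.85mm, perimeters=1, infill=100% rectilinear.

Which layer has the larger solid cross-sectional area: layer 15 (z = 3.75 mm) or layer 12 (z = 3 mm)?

Layer 15 (z = 3.75): the 20.5×7.5 cube contributes its full rectangle (area 153.75 mm²); the cube at (7.5, 1.5) is absent (z outside [-0.5, 3.5]); the 9×20 cube at (7.5, -4) contributes its full rectangle (area 180.00 mm²); the cube at (-4, 7) is present — its section is the full 29×13 rectangle (area 377.00 mm²); Taking the first minus the rest: starting from the 20.5×7.5 cube (153.75 mm²), the 9×20 cube at (7.5, -4) partially overlaps it — only the 67.50 mm² overlap (of its 180.00 mm²) is removed, clipping the outline; the 29×13 cube at (-4, 7) partially overlaps it — only the 5.75 mm² overlap (of its 377.00 mm²) is removed, clipping the outline — area = 80.50 mm². So its area = 80.50 mm². Layer 12 (z = 3): the cube (footprint 20.5×7.5) is included at this height (area 153.75 mm²); the cube at (7.5, 1.5) is present — its section is the full 27×4 rectangle (area 108.00 mm²); the cube at (7.5, -4) (footprint 9×20) is included at this height (area 180.00 mm²); the cube at (-4, 7) (footprint 29×13) is included at this height (area 377.00 mm²); After the difference (first − rest): starting from the 20.5×7.5 cube (153.75 mm²), the 27×4 cube at (7.5, 1.5) partially overlaps it — only the 52.00 mm² overlap (of its 108.00 mm²) is removed, clipping the outline; the 9×20 cube at (7.5, -4) partially overlaps it — only the 31.50 mm² overlap (of its 180.00 mm²) is removed, clipping the outline; the 29×13 cube at (-4, 7) partially overlaps it — only the 5.75 mm² overlap (of its 377.00 mm²) is removed, clipping the outline — area = 64.50 mm². So its area = 64.50 mm². Layer 15 is larger (80.50 vs 64.50 mm²).

layer 15 (z = 3.75 mm)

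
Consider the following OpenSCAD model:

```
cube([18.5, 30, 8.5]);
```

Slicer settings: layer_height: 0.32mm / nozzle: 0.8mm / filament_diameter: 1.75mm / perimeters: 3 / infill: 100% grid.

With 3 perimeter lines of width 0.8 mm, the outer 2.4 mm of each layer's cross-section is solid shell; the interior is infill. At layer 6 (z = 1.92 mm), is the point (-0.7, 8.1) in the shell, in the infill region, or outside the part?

At z = 1.92 mm: the 18.5×30 cube contributes its full rectangle. Overall, the cross-section is a single solid region. The nearest boundary edge runs (0.00, 30.00)→(0.00, 0.00); distance from the point to it = 0.70 mm. The point is not inside any of the regions above, so it lies outside the cross-section (0.70 mm from the nearest boundary).

outside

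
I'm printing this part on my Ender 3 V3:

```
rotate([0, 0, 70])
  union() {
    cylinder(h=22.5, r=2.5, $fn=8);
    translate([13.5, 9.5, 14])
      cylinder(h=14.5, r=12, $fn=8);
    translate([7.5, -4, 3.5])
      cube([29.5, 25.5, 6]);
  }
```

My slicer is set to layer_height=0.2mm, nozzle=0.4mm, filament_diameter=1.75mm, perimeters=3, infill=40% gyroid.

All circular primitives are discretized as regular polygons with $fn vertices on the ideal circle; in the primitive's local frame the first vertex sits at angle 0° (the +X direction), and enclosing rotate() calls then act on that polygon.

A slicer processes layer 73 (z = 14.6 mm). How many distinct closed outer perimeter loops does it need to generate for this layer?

2

At z = 14.6 mm: the r=2.5 cylinder contributes a regular 8-gon of circumradius 2.5; the cylinder at (13.5, 9.5): section is a regular 8-gon, circumradius r=12; the cube at (7.5, -4) is not intersected at this z (z outside [3.5, 9.5]); Merging all regions: the 2 present regions are separate (no shared area or edge), so areas and boundary lengths simply add and each stays a separate island — 2 connected regions; (rotated 70° about Z; rotation is an isometry so areas/perimeters/island counts are preserved). The result has 2 disconnected regions.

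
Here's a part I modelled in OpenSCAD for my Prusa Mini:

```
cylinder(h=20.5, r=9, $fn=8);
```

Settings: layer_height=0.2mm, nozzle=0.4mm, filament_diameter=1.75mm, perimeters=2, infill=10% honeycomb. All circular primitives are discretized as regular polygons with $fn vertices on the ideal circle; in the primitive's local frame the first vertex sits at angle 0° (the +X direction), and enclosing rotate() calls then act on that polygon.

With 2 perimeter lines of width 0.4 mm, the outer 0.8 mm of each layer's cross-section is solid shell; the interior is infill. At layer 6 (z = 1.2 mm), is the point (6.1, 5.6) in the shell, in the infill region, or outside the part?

shell

At z = 1.2 mm: the r=9 cylinder contributes a regular 8-gon of circumradius 9. Overall, the cross-section is a single solid region. The nearest boundary edge runs (9.00, 0.00)→(6.36, 6.36); distance from the point to it = 0.54 mm. The point is inside the cross-section, 0.54 mm from the nearest boundary — within the 0.8 mm shell band (2 × 0.4).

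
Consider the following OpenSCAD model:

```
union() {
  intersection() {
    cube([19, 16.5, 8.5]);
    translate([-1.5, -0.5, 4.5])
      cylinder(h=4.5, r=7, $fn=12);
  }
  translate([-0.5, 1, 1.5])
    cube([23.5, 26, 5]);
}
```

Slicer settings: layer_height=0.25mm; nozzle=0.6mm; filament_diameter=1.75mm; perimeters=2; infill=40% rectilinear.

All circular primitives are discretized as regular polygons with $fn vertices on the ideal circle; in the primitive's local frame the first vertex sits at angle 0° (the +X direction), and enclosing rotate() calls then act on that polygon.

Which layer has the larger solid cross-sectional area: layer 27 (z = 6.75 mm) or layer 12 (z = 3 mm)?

layer 12 (z = 3 mm)

Layer 27 (z = 6.75): the cube is present — its section is the full 19×16.5 rectangle (area 313.50 mm²); the r=7 cylinder at (-1.5, -0.5) gives a regular 12-gon of circumradius 7 (constant along its height) (area = (12/2)·7.000²·sin(360°/12) = 147.00 mm²); Taking the intersection: the r=7 cylinder at (-1.5, -0.5) partially overlaps the 19×16.5 cube; clipping to the common part keeps 23.83 mm² — area = 23.83 mm²; the cube at (-0.5, 1) is not intersected at this z (z outside [1.5, 6.5]); Taking the union: only that combined region is present, so the union is just that shape — area = 23.83 mm². So its area = 23.83 mm². Layer 12 (z = 3): the 19×16.5 cube contributes its full rectangle (area 313.50 mm²); the cylinder at (-1.5, -0.5) does not reach this height (z outside [4.5, 9]); After intersecting: at least one operand is absent at this height, so nothing remains; the cube at (-0.5, 1) is present — its section is the full 23.5×26 rectangle (area 611.00 mm²); Merging all regions: only the 23.5×26 cube at (-0.5, 1) is present, so the union is just that shape — area = 611.00 mm². So its area = 611.00 mm². Layer 12 is larger (611.00 vs 23.83 mm²).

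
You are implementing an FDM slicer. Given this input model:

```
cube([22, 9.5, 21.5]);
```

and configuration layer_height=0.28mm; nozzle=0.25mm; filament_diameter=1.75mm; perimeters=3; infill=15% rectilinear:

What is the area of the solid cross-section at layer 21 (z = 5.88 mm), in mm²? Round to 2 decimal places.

At z = 5.88 mm: the cube (footprint 22×9.5) is included at this height (area 209.00 mm²). Overall, the cross-section is a single solid region. Net area = 209.00 mm².

209.00 mm²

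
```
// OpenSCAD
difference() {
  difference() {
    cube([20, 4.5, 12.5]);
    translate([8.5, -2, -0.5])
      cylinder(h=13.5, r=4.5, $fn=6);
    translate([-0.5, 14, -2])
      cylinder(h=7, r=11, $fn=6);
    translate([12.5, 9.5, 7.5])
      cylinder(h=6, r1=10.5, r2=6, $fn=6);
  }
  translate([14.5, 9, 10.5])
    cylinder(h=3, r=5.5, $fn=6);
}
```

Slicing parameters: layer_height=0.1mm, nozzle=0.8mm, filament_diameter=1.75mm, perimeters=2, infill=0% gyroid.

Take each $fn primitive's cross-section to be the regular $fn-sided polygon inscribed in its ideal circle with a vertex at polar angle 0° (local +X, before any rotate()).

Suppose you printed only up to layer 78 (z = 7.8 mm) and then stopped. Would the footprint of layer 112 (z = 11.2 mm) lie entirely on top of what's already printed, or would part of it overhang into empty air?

Compare the two slices. At z = 7.8: the 20×4.5 cube contributes its full rectangle (area 90.00 mm²); the r=4.5 cylinder at (8.5, -2) contributes a regular 6-gon of circumradius 4.5 (area = (6/2)·4.500²·sin(360°/6) = 52.61 mm²); the cylinder at (-0.5, 14) does not reach this height (z outside [-2, 5]); the cone at (12.5, 9.5) (r1=10.5→r2=6) has section circumradius 10.275 here — a regular 6-gon (area = (6/2)·10.275²·sin(360°/6) = 274.29 mm²); Taking the first minus the rest: starting from the 20×4.5 cube (90.00 mm²), the r=4.5 cylinder at (8.5, -2) partially overlaps it — only the 10.61 mm² overlap (of its 52.61 mm²) is removed, clipping the outline; the cone at (12.5, 9.5) partially overlaps it — only the 43.47 mm² overlap (of its 274.29 mm²) is removed, clipping the outline — area = 35.91 mm²; the cylinder at (14.5, 9) does not reach this height (z outside [10.5, 13.5]); After the difference (first − rest): none of the subtracted shapes is present at this height, so the result so far is unchanged — area = 35.91 mm². At z = 11.2: the cube (footprint 20×4.5) is included at this height (area 90.00 mm²); the cylinder at (8.5, -2): section is a regular 6-gon, circumradius r=4.5 (area = (6/2)·4.500²·sin(360°/6) = 52.61 mm²); the cylinder at (-0.5, 14) does not reach this height (z outside [-2, 5]); the cone at (12.5, 9.5): at t=0.617 of its height the radius interpolates to r₁+(r₂−r₁)t = 7.725, giving a regular 6-gon of that circumradius (area = (6/2)·7.725²·sin(360°/6) = 155.04 mm²); Subtracting the remaining from the first: starting from the 20×4.5 cube (90.00 mm²), the r=4.5 cylinder at (8.5, -2) partially overlaps it — only the 10.61 mm² overlap (of its 52.61 mm²) is removed, clipping the outline; the cone at (12.5, 9.5) partially overlaps it — only the 14.70 mm² overlap (of its 155.04 mm²) is removed, clipping the outline — area = 64.68 mm²; the cylinder at (14.5, 9): section is a regular 6-gon, circumradius r=5.5 (area = (6/2)·5.500²·sin(360°/6) = 78.59 mm²); Taking the first minus the rest: starting from the result so far (64.68 mm²), the r=5.5 cylinder at (14.5, 9) partially overlaps it — only the 0.02 mm² overlap (of its 78.59 mm²) is removed, clipping the outline — area = 64.66 mm². Checking containment: at z = 11.2 the cross-section extends beyond the z = 7.8 cross-section by about 28.75 mm².

part overhangs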